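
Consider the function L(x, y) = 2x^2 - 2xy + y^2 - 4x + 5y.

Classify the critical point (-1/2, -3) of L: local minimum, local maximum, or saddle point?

The Hessian of L is constant: H = [[4, -2], [-2, 2]].
det(H) = 4·2 − (-2)² = 4.
det(H) > 0 and tr(H) = 6 > 0, so H is positive definite and the point is a local minimum.

local minimum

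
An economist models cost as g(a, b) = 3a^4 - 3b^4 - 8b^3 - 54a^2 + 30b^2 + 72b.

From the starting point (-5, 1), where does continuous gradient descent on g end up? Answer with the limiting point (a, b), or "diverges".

(-3, -1)

g is separable, so gradient descent decouples: a follows -∂g/∂a, b follows -∂g/∂b.
∂g/∂a = 12a(a - 3)(a + 3); at a=-5 this is -960, so a increases.
∂g/∂b = -12(b - 2)(b + 1)(b + 3); at b=1 this is 96, so b decreases.
a converges to its nearest critical value -3 (a local min of the a-part); b converges to -1. The iterate converges to (-3, -1).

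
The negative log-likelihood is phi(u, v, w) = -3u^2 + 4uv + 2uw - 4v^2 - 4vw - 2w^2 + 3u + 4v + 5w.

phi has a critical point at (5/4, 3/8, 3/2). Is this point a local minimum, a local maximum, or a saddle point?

The Hessian is constant: H = [[-6, 4, 2], [4, -8, -4], [2, -4, -4]].
Leading principal minors: Δ₁ = -6, Δ₂ = 32, Δ₃ = -64.
The minors alternate sign starting negative (−, +, −), so H is negative definite: a local maximum.

local maximum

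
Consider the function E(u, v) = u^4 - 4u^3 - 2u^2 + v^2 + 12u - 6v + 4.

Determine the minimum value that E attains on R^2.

-14

E(u,v) separates as P(u) + Q(v) + 4, so its minimum is min P + min Q + 4.
P'(u) = 4(u - 3)(u - 1)(u + 1) vanishes at u ∈ {-1, 1, 3}; Q'(v) = 2v - 6 vanishes at v ∈ {3}.
Local minima of P (where P''>0): P(-1)=-9, P(3)=-9. Local minima of Q: Q(3)=-9.
So the global minimum of E is P(-1) + Q(3) + 4 = -9 − 9 + 4 = -14, attained at (-1, 3).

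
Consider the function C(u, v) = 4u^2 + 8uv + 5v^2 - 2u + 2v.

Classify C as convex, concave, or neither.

convex

C is quadratic, so its Hessian is the constant matrix H = [[8, 8], [8, 10]].
det(H) = 16, tr(H) = 18.
det(H) > 0 and tr(H) > 0, so H is positive definite everywhere: convex.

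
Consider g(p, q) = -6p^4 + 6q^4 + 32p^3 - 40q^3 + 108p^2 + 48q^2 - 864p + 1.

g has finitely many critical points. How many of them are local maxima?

2

g separates as a function of p plus a function of q, so ∇g=0 decouples.
∂g/∂p = -24(p - 4)(p - 3)(p + 3) = 0 at p ∈ {-3, 3, 4}; ∂g/∂q = 24q(q - 4)(q - 1) = 0 at q ∈ {0, 1, 4}.
The Hessian is diagonal: diag(g_pp, g_qq). Second derivatives: g_pp(-3)=-1008, g_pp(3)=144, g_pp(4)=-168; g_qq(0)=96, g_qq(1)=-72, g_qq(4)=288.
Local maxima occur where both diagonal entries negative: (-3, 1), (4, 1). Count: 2.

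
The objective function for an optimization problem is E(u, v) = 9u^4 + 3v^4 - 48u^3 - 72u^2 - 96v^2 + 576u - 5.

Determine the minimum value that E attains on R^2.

-1685

E(u,v) separates as P(u) + Q(v) − 5, so its minimum is min P + min Q − 5.
P'(u) = 36(u - 4)(u - 2)(u + 2) vanishes at u ∈ {-2, 2, 4}; Q'(v) = 12v(v - 4)(v + 4) vanishes at v ∈ {-4, 0, 4}.
Local minima of P (where P''>0): P(-2)=-912, P(4)=384. Local minima of Q: Q(-4)=-768, Q(4)=-768.
So the global minimum of E is P(-2) + Q(-4) − 5 = -912 − 768 − 5 = -1685, attained at (-2, -4).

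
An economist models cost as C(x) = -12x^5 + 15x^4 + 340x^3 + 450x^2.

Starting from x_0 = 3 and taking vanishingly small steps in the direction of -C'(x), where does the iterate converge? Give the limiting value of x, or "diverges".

C'(x) = -60x(x - 5)(x + 1)(x + 3), so C'(3) = 8640.
Gradient descent moves in the -C' direction, i.e. x is decreasing.
The nearest critical point in that direction is x = 0, where C'' = 900 > 0 (a local minimum). The iterate converges there.

0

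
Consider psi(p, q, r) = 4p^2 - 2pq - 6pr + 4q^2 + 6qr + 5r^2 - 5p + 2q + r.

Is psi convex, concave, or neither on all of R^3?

convex

psi is quadratic, so its Hessian is the constant matrix H = [[8, -2, -6], [-2, 8, 6], [-6, 6, 10]].
Leading principal minors: 8, 60, 168.
All positive ⇒ H ≻ 0 ⇒ convex.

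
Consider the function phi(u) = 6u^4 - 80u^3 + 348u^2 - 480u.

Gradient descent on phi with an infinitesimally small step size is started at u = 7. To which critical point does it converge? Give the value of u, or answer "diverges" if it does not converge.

5

phi'(u) = 24(u - 5)(u - 4)(u - 1), so phi'(7) = 864.
Gradient descent moves in the -phi' direction, i.e. u is decreasing.
The nearest critical point in that direction is u = 5, where phi'' = 96 > 0 (a local minimum). The iterate converges there.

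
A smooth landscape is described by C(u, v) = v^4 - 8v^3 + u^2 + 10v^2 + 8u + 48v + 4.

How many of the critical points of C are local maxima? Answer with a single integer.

C separates as a function of u plus a function of v, so ∇C=0 decouples.
∂C/∂u = 2(u + 4) = 0 at u ∈ {-4}; ∂C/∂v = 4(v - 4)(v - 3)(v + 1) = 0 at v ∈ {-1, 3, 4}.
The Hessian is diagonal: diag(C_uu, C_vv). Second derivatives: C_uu(-4)=2; C_vv(-1)=80, C_vv(3)=-16, C_vv(4)=20.
Local maxima occur where both diagonal entries negative: none. Count: 0.

0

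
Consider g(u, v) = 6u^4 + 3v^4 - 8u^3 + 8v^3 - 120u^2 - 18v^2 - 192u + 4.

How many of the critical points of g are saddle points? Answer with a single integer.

g separates as a function of u plus a function of v, so ∇g=0 decouples.
∂g/∂u = 24(u - 4)(u + 1)(u + 2) = 0 at u ∈ {-2, -1, 4}; ∂g/∂v = 12v(v - 1)(v + 3) = 0 at v ∈ {-3, 0, 1}.
The Hessian is diagonal: diag(g_uu, g_vv). Second derivatives: g_uu(-2)=144, g_uu(-1)=-120, g_uu(4)=720; g_vv(-3)=144, g_vv(0)=-36, g_vv(1)=48.
Saddle points occur where the two diagonal entries have opposite signs: (-2, 0), (-1, -3), (-1, 1), (4, 0). Count: 4.

4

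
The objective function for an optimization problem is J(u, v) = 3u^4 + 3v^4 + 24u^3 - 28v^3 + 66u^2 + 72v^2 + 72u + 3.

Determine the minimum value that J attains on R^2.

-24

J(u,v) separates as P(u) + Q(v) + 3, so its minimum is min P + min Q + 3.
P'(u) = 12(u + 1)(u + 2)(u + 3) vanishes at u ∈ {-3, -2, -1}; Q'(v) = 12v(v - 4)(v - 3) vanishes at v ∈ {0, 3, 4}.
Local minima of P (where P''>0): P(-3)=-27, P(-1)=-27. Local minima of Q: Q(0)=0, Q(4)=128.
So the global minimum of J is P(-3) + Q(0) + 3 = -27 + 0 + 3 = -24, attained at (-3, 0).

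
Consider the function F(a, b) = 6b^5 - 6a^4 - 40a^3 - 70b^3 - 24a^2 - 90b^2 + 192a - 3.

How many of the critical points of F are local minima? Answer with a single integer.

F separates as a function of a plus a function of b, so ∇F=0 decouples.
∂F/∂a = -24(a - 1)(a + 2)(a + 4) = 0 at a ∈ {-4, -2, 1}; ∂F/∂b = 30b(b - 3)(b + 1)(b + 2) = 0 at b ∈ {-2, -1, 0, 3}.
The Hessian is diagonal: diag(F_aa, F_bb). Second derivatives: F_aa(-4)=-240, F_aa(-2)=144, F_aa(1)=-360; F_bb(-2)=-300, F_bb(-1)=120, F_bb(0)=-180, F_bb(3)=1800.
Local minima occur where both diagonal entries positive: (-2, -1), (-2, 3). Count: 2.

2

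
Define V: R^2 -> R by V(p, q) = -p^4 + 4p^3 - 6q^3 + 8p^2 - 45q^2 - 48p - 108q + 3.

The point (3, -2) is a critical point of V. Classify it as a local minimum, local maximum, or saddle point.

The mixed partial ∂²V/∂p∂q is 0, so the Hessian at any point is diag(V_pp, V_qq) = diag(4(-3p^2 + 6p + 4), -18(2q + 5)).
At (3, -2): H = diag(-20, -18).
Both eigenvalues are negative, so H is negative definite: a local maximum.

local maximum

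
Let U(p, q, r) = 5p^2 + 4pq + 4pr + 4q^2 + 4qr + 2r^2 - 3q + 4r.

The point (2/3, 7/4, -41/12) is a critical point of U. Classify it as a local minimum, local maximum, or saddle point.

The Hessian is constant: H = [[10, 4, 4], [4, 8, 4], [4, 4, 4]].
Leading principal minors: Δ₁ = 10, Δ₂ = 64, Δ₃ = 96.
All leading minors are positive, so H is positive definite: a local minimum.

local minimum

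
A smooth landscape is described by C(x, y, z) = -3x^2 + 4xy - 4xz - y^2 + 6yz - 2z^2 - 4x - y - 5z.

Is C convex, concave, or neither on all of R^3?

neither

C is quadratic, so its Hessian is the constant matrix H = [[-6, 4, -4], [4, -2, 6], [-4, 6, -4]].
Leading principal minors: -6, -4, 72.
Neither pattern holds ⇒ H is indefinite ⇒ neither convex nor concave.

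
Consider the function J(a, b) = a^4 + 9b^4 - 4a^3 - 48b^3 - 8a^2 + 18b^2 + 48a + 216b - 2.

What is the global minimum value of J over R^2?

-223

J(a,b) separates as P(a) + Q(b) − 2, so its minimum is min P + min Q − 2.
P'(a) = 4(a - 3)(a - 2)(a + 2) vanishes at a ∈ {-2, 2, 3}; Q'(b) = 36(b - 3)(b - 2)(b + 1) vanishes at b ∈ {-1, 2, 3}.
Local minima of P (where P''>0): P(-2)=-80, P(3)=45. Local minima of Q: Q(-1)=-141, Q(3)=243.
So the global minimum of J is P(-2) + Q(-1) − 2 = -80 − 141 − 2 = -223, attained at (-2, -1).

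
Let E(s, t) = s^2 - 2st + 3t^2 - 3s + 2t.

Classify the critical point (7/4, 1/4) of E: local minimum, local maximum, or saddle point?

The Hessian of E is constant: H = [[2, -2], [-2, 6]].
det(H) = 2·6 − (-2)² = 8.
det(H) > 0 and tr(H) = 8 > 0, so H is positive definite and the point is a local minimum.

local minimum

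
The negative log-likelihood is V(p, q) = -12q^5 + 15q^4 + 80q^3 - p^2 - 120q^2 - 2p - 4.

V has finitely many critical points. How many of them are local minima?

V separates as a function of p plus a function of q, so ∇V=0 decouples.
∂V/∂p = -2(p + 1) = 0 at p ∈ {-1}; ∂V/∂q = -60q(q - 2)(q - 1)(q + 2) = 0 at q ∈ {-2, 0, 1, 2}.
The Hessian is diagonal: diag(V_pp, V_qq). Second derivatives: V_pp(-1)=-2; V_qq(-2)=1440, V_qq(0)=-240, V_qq(1)=180, V_qq(2)=-480.
Local minima occur where both diagonal entries positive: none. Count: 0.

0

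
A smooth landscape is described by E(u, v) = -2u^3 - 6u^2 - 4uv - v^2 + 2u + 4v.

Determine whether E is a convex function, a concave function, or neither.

neither

The term -2u^3 is cubic, so the Hessian is not constant.
∂²E/∂u² = -12u - 12, which takes both signs as u varies (negative for sufficiently large u). A diagonal entry of the Hessian changing sign means the Hessian is neither positive- nor negative-semidefinite on all of R^2.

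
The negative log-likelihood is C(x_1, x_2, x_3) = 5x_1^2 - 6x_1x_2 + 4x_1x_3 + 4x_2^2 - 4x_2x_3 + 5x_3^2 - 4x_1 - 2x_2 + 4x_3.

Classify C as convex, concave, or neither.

convex

C is quadratic, so its Hessian is the constant matrix H = [[10, -6, 4], [-6, 8, -4], [4, -4, 10]].
Leading principal minors: 10, 44, 344.
All positive ⇒ H ≻ 0 ⇒ convex.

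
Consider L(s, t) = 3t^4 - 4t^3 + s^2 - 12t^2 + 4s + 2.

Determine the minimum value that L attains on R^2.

-34

L(s,t) separates as P(s) + Q(t) + 2, so its minimum is min P + min Q + 2.
P'(s) = 2s + 4 vanishes at s ∈ {-2}; Q'(t) = 12t(t - 2)(t + 1) vanishes at t ∈ {-1, 0, 2}.
Local minima of P (where P''>0): P(-2)=-4. Local minima of Q: Q(-1)=-5, Q(2)=-32.
So the global minimum of L is P(-2) + Q(2) + 2 = -4 − 32 + 2 = -34, attained at (-2, 2).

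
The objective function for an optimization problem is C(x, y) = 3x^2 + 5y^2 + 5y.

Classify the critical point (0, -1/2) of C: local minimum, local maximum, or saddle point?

The Hessian of C is constant: H = [[6, 0], [0, 10]].
det(H) = 6·10 − 0² = 60.
det(H) > 0 and tr(H) = 16 > 0, so H is positive definite and the point is a local minimum.

local minimum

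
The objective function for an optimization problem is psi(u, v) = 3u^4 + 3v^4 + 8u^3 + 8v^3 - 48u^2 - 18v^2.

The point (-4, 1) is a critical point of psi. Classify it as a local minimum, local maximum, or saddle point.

local minimum

The mixed partial ∂²psi/∂u∂v is 0, so the Hessian at any point is diag(psi_uu, psi_vv) = diag(12(3u^2 + 4u - 8), 12(3v^2 + 4v - 3)).
At (-4, 1): H = diag(288, 48).
Both eigenvalues are positive, so H is positive definite: a local minimum.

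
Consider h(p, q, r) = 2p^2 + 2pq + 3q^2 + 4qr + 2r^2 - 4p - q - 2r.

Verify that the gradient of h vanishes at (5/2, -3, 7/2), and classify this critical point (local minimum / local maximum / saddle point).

local minimum

∇h = (4p + 2q - 4, 2p + 6q + 4r - 1, 4q + 4r - 2); substituting (5/2, -3, 7/2) gives ∇h = (0, 0, 0), so (5/2, -3, 7/2) is indeed a critical point.
The Hessian is constant: H = [[4, 2, 0], [2, 6, 4], [0, 4, 4]].
Leading principal minors: Δ₁ = 4, Δ₂ = 20, Δ₃ = 16.
All leading minors are positive, so H is positive definite: a local minimum.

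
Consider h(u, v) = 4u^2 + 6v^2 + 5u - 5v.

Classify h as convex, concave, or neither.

h is quadratic, so its Hessian is the constant matrix H = [[8, 0], [0, 12]].
det(H) = 96, tr(H) = 20.
det(H) > 0 and tr(H) > 0, so H is positive definite everywhere: convex.

convex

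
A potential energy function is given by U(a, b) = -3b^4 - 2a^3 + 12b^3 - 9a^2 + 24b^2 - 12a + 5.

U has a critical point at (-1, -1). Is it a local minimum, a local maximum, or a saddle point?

local maximum

The mixed partial ∂²U/∂a∂b is 0, so the Hessian at any point is diag(U_aa, U_bb) = diag(-6(2a + 3), 12(-3b^2 + 6b + 4)).
At (-1, -1): H = diag(-6, -60).
Both eigenvalues are negative, so H is negative definite: a local maximum.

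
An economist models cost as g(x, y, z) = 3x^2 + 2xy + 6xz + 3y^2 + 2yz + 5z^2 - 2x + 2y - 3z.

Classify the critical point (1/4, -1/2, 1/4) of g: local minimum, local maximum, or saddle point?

The Hessian is constant: H = [[6, 2, 6], [2, 6, 2], [6, 2, 10]].
Leading principal minors: Δ₁ = 6, Δ₂ = 32, Δ₃ = 128.
All leading minors are positive, so H is positive definite: a local minimum.

local minimum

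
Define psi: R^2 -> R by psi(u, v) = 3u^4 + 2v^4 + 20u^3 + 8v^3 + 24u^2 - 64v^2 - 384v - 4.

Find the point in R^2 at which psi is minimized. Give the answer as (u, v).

(-4, 4)

psi(u,v) separates as P(u) + Q(v) − 4, so its minimum is min P + min Q − 4.
P'(u) = 12u(u + 1)(u + 4) vanishes at u ∈ {-4, -1, 0}; Q'(v) = 8(v - 4)(v + 3)(v + 4) vanishes at v ∈ {-4, -3, 4}.
Local minima of P (where P''>0): P(-4)=-128, P(0)=0. Local minima of Q: Q(-4)=512, Q(4)=-1536.
So the global minimum of psi is P(-4) + Q(4) − 4 = -128 − 1536 − 4 = -1668, attained at (-4, 4).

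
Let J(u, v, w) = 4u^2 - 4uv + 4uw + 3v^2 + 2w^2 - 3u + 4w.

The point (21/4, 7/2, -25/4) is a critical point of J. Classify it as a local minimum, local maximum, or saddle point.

local minimum

The Hessian is constant: H = [[8, -4, 4], [-4, 6, 0], [4, 0, 4]].
Leading principal minors: Δ₁ = 8, Δ₂ = 32, Δ₃ = 32.
All leading minors are positive, so H is positive definite: a local minimum.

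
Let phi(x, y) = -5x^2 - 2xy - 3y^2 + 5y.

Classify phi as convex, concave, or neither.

concave

phi is quadratic, so its Hessian is the constant matrix H = [[-10, -2], [-2, -6]].
det(H) = 56, tr(H) = -16.
det(H) > 0 and tr(H) < 0, so H is negative definite everywhere: concave.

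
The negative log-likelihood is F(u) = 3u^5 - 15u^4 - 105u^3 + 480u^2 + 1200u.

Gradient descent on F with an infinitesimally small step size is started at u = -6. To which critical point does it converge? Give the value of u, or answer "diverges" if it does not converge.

F'(u) = 15(u - 5)(u - 4)(u + 1)(u + 4), so F'(-6) = 16500.
Gradient descent moves in the -F' direction, i.e. u is decreasing.
There is no critical point below u=-6, and F' keeps the same sign, so the iterate runs off to −∞.

diverges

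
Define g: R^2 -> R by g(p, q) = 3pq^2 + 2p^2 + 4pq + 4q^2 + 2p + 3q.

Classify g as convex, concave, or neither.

neither

The term 3pq^2 is cubic, so the Hessian is not constant.
∂²g/∂q² = 6p + 8, which takes both signs as p varies (negative for sufficiently negative p). A diagonal entry of the Hessian changing sign means the Hessian is neither positive- nor negative-semidefinite on all of R^2.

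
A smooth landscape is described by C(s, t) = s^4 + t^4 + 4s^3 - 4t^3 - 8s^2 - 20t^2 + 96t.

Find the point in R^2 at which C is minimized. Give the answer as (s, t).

(-4, -3)

C(s,t) separates as P(s) + Q(t), so its minimum is min P + min Q.
P'(s) = 4s(s - 1)(s + 4) vanishes at s ∈ {-4, 0, 1}; Q'(t) = 4(t - 4)(t - 2)(t + 3) vanishes at t ∈ {-3, 2, 4}.
Local minima of P (where P''>0): P(-4)=-128, P(1)=-3. Local minima of Q: Q(-3)=-279, Q(4)=64.
So the global minimum of C is P(-4) + Q(-3) = -128 − 279 = -407, attained at (-4, -3).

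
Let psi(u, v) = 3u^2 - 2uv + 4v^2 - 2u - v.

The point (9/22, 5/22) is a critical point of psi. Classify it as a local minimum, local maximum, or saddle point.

local minimum

The Hessian of psi is constant: H = [[6, -2], [-2, 8]].
det(H) = 6·8 − (-2)² = 44.
det(H) > 0 and tr(H) = 14 > 0, so H is positive definite and the point is a local minimum.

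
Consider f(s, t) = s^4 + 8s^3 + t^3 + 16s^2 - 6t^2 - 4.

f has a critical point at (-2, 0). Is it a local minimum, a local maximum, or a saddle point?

local maximum

The mixed partial ∂²f/∂s∂t is 0, so the Hessian at any point is diag(f_ss, f_tt) = diag(4(3s^2 + 12s + 8), 6(t - 2)).
At (-2, 0): H = diag(-16, -12).
Both eigenvalues are negative, so H is negative definite: a local maximum.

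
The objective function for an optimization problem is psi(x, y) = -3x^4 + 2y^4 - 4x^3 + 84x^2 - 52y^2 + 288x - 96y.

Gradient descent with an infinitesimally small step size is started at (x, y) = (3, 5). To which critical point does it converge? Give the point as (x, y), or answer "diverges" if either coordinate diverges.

(-2, 4)

psi is separable, so gradient descent decouples: x follows -∂psi/∂x, y follows -∂psi/∂y.
∂psi/∂x = -12(x - 4)(x + 2)(x + 3); at x=3 this is 360, so x decreases.
∂psi/∂y = 8(y - 4)(y + 1)(y + 3); at y=5 this is 384, so y decreases.
x converges to its nearest critical value -2 (a local min of the x-part); y converges to 4. The iterate converges to (-2, 4).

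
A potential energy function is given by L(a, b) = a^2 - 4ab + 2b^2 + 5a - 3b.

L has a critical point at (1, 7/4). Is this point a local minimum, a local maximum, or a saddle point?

The Hessian of L is constant: H = [[2, -4], [-4, 4]].
det(H) = 2·4 − (-4)² = -8.
Since det(H) < 0, H is indefinite and the critical point is a saddle point.

saddle point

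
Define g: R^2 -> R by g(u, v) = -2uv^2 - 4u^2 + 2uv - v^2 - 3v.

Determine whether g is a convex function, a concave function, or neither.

neither

The term -2uv^2 is cubic, so the Hessian is not constant.
∂²g/∂v² = -4u - 2, which takes both signs as u varies (negative for sufficiently large u). A diagonal entry of the Hessian changing sign means the Hessian is neither positive- nor negative-semidefinite on all of R^2.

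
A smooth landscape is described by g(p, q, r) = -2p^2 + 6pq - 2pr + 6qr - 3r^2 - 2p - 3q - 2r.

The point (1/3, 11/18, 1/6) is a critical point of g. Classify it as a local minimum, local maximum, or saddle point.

saddle point

The Hessian is constant: H = [[-4, 6, -2], [6, 0, 6], [-2, 6, -6]].
Leading principal minors: Δ₁ = -4, Δ₂ = -36, Δ₃ = 216.
The minors fit neither the all-positive nor the alternating-sign pattern, so H is indefinite: a saddle point.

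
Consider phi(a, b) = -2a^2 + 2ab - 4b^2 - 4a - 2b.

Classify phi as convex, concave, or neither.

concave

phi is quadratic, so its Hessian is the constant matrix H = [[-4, 2], [2, -8]].
det(H) = 28, tr(H) = -12.
det(H) > 0 and tr(H) < 0, so H is negative definite everywhere: concave.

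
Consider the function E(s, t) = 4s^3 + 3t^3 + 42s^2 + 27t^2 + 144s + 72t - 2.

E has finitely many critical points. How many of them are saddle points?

2

E separates as a function of s plus a function of t, so ∇E=0 decouples.
∂E/∂s = 12(s + 3)(s + 4) = 0 at s ∈ {-4, -3}; ∂E/∂t = 9(t + 2)(t + 4) = 0 at t ∈ {-4, -2}.
The Hessian is diagonal: diag(E_ss, E_tt). Second derivatives: E_ss(-4)=-12, E_ss(-3)=12; E_tt(-4)=-18, E_tt(-2)=18.
Saddle points occur where the two diagonal entries have opposite signs: (-4, -2), (-3, -4). Count: 2.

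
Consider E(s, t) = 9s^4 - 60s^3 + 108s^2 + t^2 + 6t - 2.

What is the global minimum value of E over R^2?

-11

E(s,t) separates as P(s) + Q(t) − 2, so its minimum is min P + min Q − 2.
P'(s) = 36s(s - 3)(s - 2) vanishes at s ∈ {0, 2, 3}; Q'(t) = 2(t + 3) vanishes at t ∈ {-3}.
Local minima of P (where P''>0): P(0)=0, P(3)=81. Local minima of Q: Q(-3)=-9.
So the global minimum of E is P(0) + Q(-3) − 2 = 0 − 9 − 2 = -11, attained at (0, -3).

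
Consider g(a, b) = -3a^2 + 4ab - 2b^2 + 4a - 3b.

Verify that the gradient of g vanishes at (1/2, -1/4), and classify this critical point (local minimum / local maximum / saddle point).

∇g = (-6a + 4b + 4, 4a - 4b - 3); substituting (1/2, -1/4) gives ∇g = (0, 0), so (1/2, -1/4) is indeed a critical point.
The Hessian of g is constant: H = [[-6, 4], [4, -4]].
det(H) = (-6)·(-4) − 4² = 8.
det(H) > 0 and tr(H) = -10 < 0, so H is negative definite and the point is a local maximum.

local maximum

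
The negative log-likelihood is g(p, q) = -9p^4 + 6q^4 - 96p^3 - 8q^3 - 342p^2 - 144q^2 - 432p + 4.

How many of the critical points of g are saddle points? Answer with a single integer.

5

g separates as a function of p plus a function of q, so ∇g=0 decouples.
∂g/∂p = -36(p + 1)(p + 3)(p + 4) = 0 at p ∈ {-4, -3, -1}; ∂g/∂q = 24q(q - 4)(q + 3) = 0 at q ∈ {-3, 0, 4}.
The Hessian is diagonal: diag(g_pp, g_qq). Second derivatives: g_pp(-4)=-108, g_pp(-3)=72, g_pp(-1)=-216; g_qq(-3)=504, g_qq(0)=-288, g_qq(4)=672.
Saddle points occur where the two diagonal entries have opposite signs: (-4, -3), (-4, 4), (-3, 0), (-1, -3), (-1, 4). Count: 5.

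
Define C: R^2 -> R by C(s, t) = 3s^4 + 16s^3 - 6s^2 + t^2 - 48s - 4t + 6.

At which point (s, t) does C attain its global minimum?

(-4, 2)

C(s,t) separates as P(s) + Q(t) + 6, so its minimum is min P + min Q + 6.
P'(s) = 12(s - 1)(s + 1)(s + 4) vanishes at s ∈ {-4, -1, 1}; Q'(t) = 2(t - 2) vanishes at t ∈ {2}.
Local minima of P (where P''>0): P(-4)=-160, P(1)=-35. Local minima of Q: Q(2)=-4.
So the global minimum of C is P(-4) + Q(2) + 6 = -160 − 4 + 6 = -158, attained at (-4, 2).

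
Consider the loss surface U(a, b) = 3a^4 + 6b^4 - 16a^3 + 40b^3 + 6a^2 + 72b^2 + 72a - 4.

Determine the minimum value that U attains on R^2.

U(a,b) separates as P(a) + Q(b) − 4, so its minimum is min P + min Q − 4.
P'(a) = 12(a - 3)(a - 2)(a + 1) vanishes at a ∈ {-1, 2, 3}; Q'(b) = 24b(b + 2)(b + 3) vanishes at b ∈ {-3, -2, 0}.
Local minima of P (where P''>0): P(-1)=-47, P(3)=81. Local minima of Q: Q(-3)=54, Q(0)=0.
So the global minimum of U is P(-1) + Q(0) − 4 = -47 + 0 − 4 = -51, attained at (-1, 0).

-51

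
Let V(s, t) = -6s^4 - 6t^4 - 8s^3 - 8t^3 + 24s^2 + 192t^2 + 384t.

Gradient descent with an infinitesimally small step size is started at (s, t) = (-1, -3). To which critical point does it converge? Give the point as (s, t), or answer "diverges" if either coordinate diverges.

(0, -1)

V is separable, so gradient descent decouples: s follows -∂V/∂s, t follows -∂V/∂t.
∂V/∂s = -24s(s - 1)(s + 2); at s=-1 this is -48, so s increases.
∂V/∂t = -24(t - 4)(t + 1)(t + 4); at t=-3 this is -336, so t increases.
s converges to its nearest critical value 0 (a local min of the s-part); t converges to -1. The iterate converges to (0, -1).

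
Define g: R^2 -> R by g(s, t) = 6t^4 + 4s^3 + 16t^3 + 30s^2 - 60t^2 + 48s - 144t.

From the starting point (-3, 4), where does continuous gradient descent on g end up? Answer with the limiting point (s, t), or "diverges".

(-1, 2)

g is separable, so gradient descent decouples: s follows -∂g/∂s, t follows -∂g/∂t.
∂g/∂s = 12(s + 1)(s + 4); at s=-3 this is -24, so s increases.
∂g/∂t = 24(t - 2)(t + 1)(t + 3); at t=4 this is 1680, so t decreases.
s converges to its nearest critical value -1 (a local min of the s-part); t converges to 2. The iterate converges to (-1, 2).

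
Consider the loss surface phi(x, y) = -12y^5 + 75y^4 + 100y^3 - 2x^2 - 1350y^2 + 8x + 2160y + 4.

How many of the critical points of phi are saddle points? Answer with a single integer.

phi separates as a function of x plus a function of y, so ∇phi=0 decouples.
∂phi/∂x = -4(x - 2) = 0 at x ∈ {2}; ∂phi/∂y = -60(y - 4)(y - 3)(y - 1)(y + 3) = 0 at y ∈ {-3, 1, 3, 4}.
The Hessian is diagonal: diag(phi_xx, phi_yy). Second derivatives: phi_xx(2)=-4; phi_yy(-3)=10080, phi_yy(1)=-1440, phi_yy(3)=720, phi_yy(4)=-1260.
Saddle points occur where the two diagonal entries have opposite signs: (2, -3), (2, 3). Count: 2.

2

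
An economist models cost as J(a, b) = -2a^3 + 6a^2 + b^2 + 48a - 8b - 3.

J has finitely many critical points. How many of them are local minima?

1

J separates as a function of a plus a function of b, so ∇J=0 decouples.
∂J/∂a = -6(a - 4)(a + 2) = 0 at a ∈ {-2, 4}; ∂J/∂b = 2(b - 4) = 0 at b ∈ {4}.
The Hessian is diagonal: diag(J_aa, J_bb). Second derivatives: J_aa(-2)=36, J_aa(4)=-36; J_bb(4)=2.
Local minima occur where both diagonal entries positive: (-2, 4). Count: 1.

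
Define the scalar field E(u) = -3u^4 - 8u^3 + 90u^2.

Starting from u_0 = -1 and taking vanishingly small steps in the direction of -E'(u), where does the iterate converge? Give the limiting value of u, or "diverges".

E'(u) = -12u(u - 3)(u + 5), so E'(-1) = -192.
Gradient descent moves in the -E' direction, i.e. u is increasing.
The nearest critical point in that direction is u = 0, where E'' = 180 > 0 (a local minimum). The iterate converges there.

0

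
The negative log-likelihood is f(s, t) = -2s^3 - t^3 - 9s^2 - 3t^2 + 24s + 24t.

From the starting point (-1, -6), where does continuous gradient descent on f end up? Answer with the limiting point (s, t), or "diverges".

(-4, -4)

f is separable, so gradient descent decouples: s follows -∂f/∂s, t follows -∂f/∂t.
∂f/∂s = -6(s - 1)(s + 4); at s=-1 this is 36, so s decreases.
∂f/∂t = -3(t - 2)(t + 4); at t=-6 this is -48, so t increases.
s converges to its nearest critical value -4 (a local min of the s-part); t converges to -4. The iterate converges to (-4, -4).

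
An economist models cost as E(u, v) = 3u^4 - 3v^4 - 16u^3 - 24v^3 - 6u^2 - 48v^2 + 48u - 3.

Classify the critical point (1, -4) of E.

local maximum

The mixed partial ∂²E/∂u∂v is 0, so the Hessian at any point is diag(E_uu, E_vv) = diag(12(3u^2 - 8u - 1), -12(3v^2 + 12v + 8)).
At (1, -4): H = diag(-72, -96).
Both eigenvalues are negative, so H is negative definite: a local maximum.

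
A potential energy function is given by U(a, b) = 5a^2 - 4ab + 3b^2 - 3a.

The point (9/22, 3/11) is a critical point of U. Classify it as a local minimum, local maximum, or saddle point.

local minimum

The Hessian of U is constant: H = [[10, -4], [-4, 6]].
det(H) = 10·6 − (-4)² = 44.
det(H) > 0 and tr(H) = 16 > 0, so H is positive definite and the point is a local minimum.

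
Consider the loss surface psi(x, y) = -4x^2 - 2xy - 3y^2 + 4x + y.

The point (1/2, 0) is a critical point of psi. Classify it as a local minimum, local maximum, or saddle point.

local maximum

The Hessian of psi is constant: H = [[-8, -2], [-2, -6]].
det(H) = (-8)·(-6) − (-2)² = 44.
det(H) > 0 and tr(H) = -14 < 0, so H is negative definite and the point is a local maximum.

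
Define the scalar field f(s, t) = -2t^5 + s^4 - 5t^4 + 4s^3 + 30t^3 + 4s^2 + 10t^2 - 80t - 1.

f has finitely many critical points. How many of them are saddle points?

6

f separates as a function of s plus a function of t, so ∇f=0 decouples.
∂f/∂s = 4s(s + 1)(s + 2) = 0 at s ∈ {-2, -1, 0}; ∂f/∂t = -10(t - 2)(t - 1)(t + 1)(t + 4) = 0 at t ∈ {-4, -1, 1, 2}.
The Hessian is diagonal: diag(f_ss, f_tt). Second derivatives: f_ss(-2)=8, f_ss(-1)=-4, f_ss(0)=8; f_tt(-4)=900, f_tt(-1)=-180, f_tt(1)=100, f_tt(2)=-180.
Saddle points occur where the two diagonal entries have opposite signs: (-2, -1), (-2, 2), (-1, -4), (-1, 1), (0, -1), (0, 2). Count: 6.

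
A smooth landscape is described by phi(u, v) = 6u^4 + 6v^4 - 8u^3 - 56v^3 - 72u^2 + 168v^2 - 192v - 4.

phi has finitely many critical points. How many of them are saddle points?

4

phi separates as a function of u plus a function of v, so ∇phi=0 decouples.
∂phi/∂u = 24u(u - 3)(u + 2) = 0 at u ∈ {-2, 0, 3}; ∂phi/∂v = 24(v - 4)(v - 2)(v - 1) = 0 at v ∈ {1, 2, 4}.
The Hessian is diagonal: diag(phi_uu, phi_vv). Second derivatives: phi_uu(-2)=240, phi_uu(0)=-144, phi_uu(3)=360; phi_vv(1)=72, phi_vv(2)=-48, phi_vv(4)=144.
Saddle points occur where the two diagonal entries have opposite signs: (-2, 2), (0, 1), (0, 4), (3, 2). Count: 4.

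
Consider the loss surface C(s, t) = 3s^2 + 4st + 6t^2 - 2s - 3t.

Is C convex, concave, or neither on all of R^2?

convex

C is quadratic, so its Hessian is the constant matrix H = [[6, 4], [4, 12]].
det(H) = 56, tr(H) = 18.
det(H) > 0 and tr(H) > 0, so H is positive definite everywhere: convex.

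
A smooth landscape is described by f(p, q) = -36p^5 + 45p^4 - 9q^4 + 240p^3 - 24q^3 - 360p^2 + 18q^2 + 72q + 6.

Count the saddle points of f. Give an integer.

6

f separates as a function of p plus a function of q, so ∇f=0 decouples.
∂f/∂p = -180p(p - 2)(p - 1)(p + 2) = 0 at p ∈ {-2, 0, 1, 2}; ∂f/∂q = -36(q - 1)(q + 1)(q + 2) = 0 at q ∈ {-2, -1, 1}.
The Hessian is diagonal: diag(f_pp, f_qq). Second derivatives: f_pp(-2)=4320, f_pp(0)=-720, f_pp(1)=540, f_pp(2)=-1440; f_qq(-2)=-108, f_qq(-1)=72, f_qq(1)=-216.
Saddle points occur where the two diagonal entries have opposite signs: (-2, -2), (-2, 1), (0, -1), (1, -2), (1, 1), (2, -1). Count: 6.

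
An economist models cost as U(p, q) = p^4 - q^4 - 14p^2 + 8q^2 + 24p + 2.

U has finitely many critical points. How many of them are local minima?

U separates as a function of p plus a function of q, so ∇U=0 decouples.
∂U/∂p = 4(p - 2)(p - 1)(p + 3) = 0 at p ∈ {-3, 1, 2}; ∂U/∂q = -4q(q - 2)(q + 2) = 0 at q ∈ {-2, 0, 2}.
The Hessian is diagonal: diag(U_pp, U_qq). Second derivatives: U_pp(-3)=80, U_pp(1)=-16, U_pp(2)=20; U_qq(-2)=-32, U_qq(0)=16, U_qq(2)=-32.
Local minima occur where both diagonal entries positive: (-3, 0), (2, 0). Count: 2.

2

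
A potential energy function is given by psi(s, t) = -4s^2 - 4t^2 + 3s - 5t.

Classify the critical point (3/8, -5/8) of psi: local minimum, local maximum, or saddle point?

local maximum

The Hessian of psi is constant: H = [[-8, 0], [0, -8]].
det(H) = (-8)·(-8) − 0² = 64.
det(H) > 0 and tr(H) = -16 < 0, so H is negative definite and the point is a local maximum.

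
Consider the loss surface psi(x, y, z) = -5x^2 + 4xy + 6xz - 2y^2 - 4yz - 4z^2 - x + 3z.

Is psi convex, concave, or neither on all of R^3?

concave

psi is quadratic, so its Hessian is the constant matrix H = [[-10, 4, 6], [4, -4, -4], [6, -4, -8]].
Leading principal minors: -10, 24, -80.
Signs alternate −, +, − ⇒ H ≺ 0 ⇒ concave.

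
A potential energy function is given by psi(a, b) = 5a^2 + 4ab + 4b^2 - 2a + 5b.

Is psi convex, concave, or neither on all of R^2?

convex

psi is quadratic, so its Hessian is the constant matrix H = [[10, 4], [4, 8]].
det(H) = 64, tr(H) = 18.
det(H) > 0 and tr(H) > 0, so H is positive definite everywhere: convex.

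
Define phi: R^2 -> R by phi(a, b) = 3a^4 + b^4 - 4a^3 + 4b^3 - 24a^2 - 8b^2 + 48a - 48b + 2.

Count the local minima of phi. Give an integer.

phi separates as a function of a plus a function of b, so ∇phi=0 decouples.
∂phi/∂a = 12(a - 2)(a - 1)(a + 2) = 0 at a ∈ {-2, 1, 2}; ∂phi/∂b = 4(b - 2)(b + 2)(b + 3) = 0 at b ∈ {-3, -2, 2}.
The Hessian is diagonal: diag(phi_aa, phi_bb). Second derivatives: phi_aa(-2)=144, phi_aa(1)=-36, phi_aa(2)=48; phi_bb(-3)=20, phi_bb(-2)=-16, phi_bb(2)=80.
Local minima occur where both diagonal entries positive: (-2, -3), (-2, 2), (2, -3), (2, 2). Count: 4.

4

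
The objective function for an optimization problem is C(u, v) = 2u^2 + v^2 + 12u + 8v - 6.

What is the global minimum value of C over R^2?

C(u,v) separates as P(u) + Q(v) − 6, so its minimum is min P + min Q − 6.
P'(u) = 4u + 12 vanishes at u ∈ {-3}; Q'(v) = 2v + 8 vanishes at v ∈ {-4}.
Local minima of P (where P''>0): P(-3)=-18. Local minima of Q: Q(-4)=-16.
So the global minimum of C is P(-3) + Q(-4) − 6 = -18 − 16 − 6 = -40, attained at (-3, -4).

-40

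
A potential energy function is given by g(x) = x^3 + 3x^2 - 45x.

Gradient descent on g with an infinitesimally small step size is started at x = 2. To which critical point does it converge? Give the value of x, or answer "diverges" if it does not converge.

3

g'(x) = 3(x - 3)(x + 5), so g'(2) = -21.
Gradient descent moves in the -g' direction, i.e. x is increasing.
The nearest critical point in that direction is x = 3, where g'' = 24 > 0 (a local minimum). The iterate converges there.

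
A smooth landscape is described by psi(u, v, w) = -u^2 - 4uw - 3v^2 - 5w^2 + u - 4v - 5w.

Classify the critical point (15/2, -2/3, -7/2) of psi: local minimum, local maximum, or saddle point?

The Hessian is constant: H = [[-2, 0, -4], [0, -6, 0], [-4, 0, -10]].
Leading principal minors: Δ₁ = -2, Δ₂ = 12, Δ₃ = -24.
The minors alternate sign starting negative (−, +, −), so H is negative definite: a local maximum.

local maximum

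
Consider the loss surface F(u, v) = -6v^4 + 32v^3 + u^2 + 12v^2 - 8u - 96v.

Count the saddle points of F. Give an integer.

2

F separates as a function of u plus a function of v, so ∇F=0 decouples.
∂F/∂u = 2(u - 4) = 0 at u ∈ {4}; ∂F/∂v = -24(v - 4)(v - 1)(v + 1) = 0 at v ∈ {-1, 1, 4}.
The Hessian is diagonal: diag(F_uu, F_vv). Second derivatives: F_uu(4)=2; F_vv(-1)=-240, F_vv(1)=144, F_vv(4)=-360.
Saddle points occur where the two diagonal entries have opposite signs: (4, -1), (4, 4). Count: 2.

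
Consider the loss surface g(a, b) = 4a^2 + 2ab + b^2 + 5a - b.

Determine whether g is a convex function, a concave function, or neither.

convex

g is quadratic, so its Hessian is the constant matrix H = [[8, 2], [2, 2]].
det(H) = 12, tr(H) = 10.
det(H) > 0 and tr(H) > 0, so H is positive definite everywhere: convex.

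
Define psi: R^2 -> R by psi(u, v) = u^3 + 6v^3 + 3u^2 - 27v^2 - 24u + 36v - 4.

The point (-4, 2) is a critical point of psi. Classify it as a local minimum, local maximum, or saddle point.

The mixed partial ∂²psi/∂u∂v is 0, so the Hessian at any point is diag(psi_uu, psi_vv) = diag(6(u + 1), 18(2v - 3)).
At (-4, 2): H = diag(-18, 18).
The eigenvalues have opposite signs, so H is indefinite: a saddle point.

saddle point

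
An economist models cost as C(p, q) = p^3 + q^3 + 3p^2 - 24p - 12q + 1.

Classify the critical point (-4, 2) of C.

The mixed partial ∂²C/∂p∂q is 0, so the Hessian at any point is diag(C_pp, C_qq) = diag(6(p + 1), 6q).
At (-4, 2): H = diag(-18, 12).
The eigenvalues have opposite signs, so H is indefinite: a saddle point.

saddle point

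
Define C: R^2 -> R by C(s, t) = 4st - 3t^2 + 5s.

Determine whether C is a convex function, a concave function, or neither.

C is quadratic, so its Hessian is the constant matrix H = [[0, 4], [4, -6]].
det(H) = -16, tr(H) = -6.
det(H) < 0, so H is indefinite: neither convex nor concave.

neither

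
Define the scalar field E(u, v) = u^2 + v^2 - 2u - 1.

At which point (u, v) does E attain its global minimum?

E(u,v) separates as P(u) + Q(v) − 1, so its minimum is min P + min Q − 1.
P'(u) = 2u - 2 vanishes at u ∈ {1}; Q'(v) = 2v vanishes at v ∈ {0}.
Local minima of P (where P''>0): P(1)=-1. Local minima of Q: Q(0)=0.
So the global minimum of E is P(1) + Q(0) − 1 = -1 + 0 − 1 = -2, attained at (1, 0).

(1, 0)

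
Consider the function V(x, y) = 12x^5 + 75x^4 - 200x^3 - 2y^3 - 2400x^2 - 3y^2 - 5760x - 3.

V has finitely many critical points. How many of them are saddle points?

4

V separates as a function of x plus a function of y, so ∇V=0 decouples.
∂V/∂x = 60(x - 4)(x + 2)(x + 3)(x + 4) = 0 at x ∈ {-4, -3, -2, 4}; ∂V/∂y = -6y(y + 1) = 0 at y ∈ {-1, 0}.
The Hessian is diagonal: diag(V_xx, V_yy). Second derivatives: V_xx(-4)=-960, V_xx(-3)=420, V_xx(-2)=-720, V_xx(4)=20160; V_yy(-1)=6, V_yy(0)=-6.
Saddle points occur where the two diagonal entries have opposite signs: (-4, -1), (-3, 0), (-2, -1), (4, 0). Count: 4.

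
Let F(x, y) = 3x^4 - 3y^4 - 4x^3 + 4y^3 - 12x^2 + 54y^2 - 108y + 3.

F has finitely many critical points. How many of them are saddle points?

F separates as a function of x plus a function of y, so ∇F=0 decouples.
∂F/∂x = 12x(x - 2)(x + 1) = 0 at x ∈ {-1, 0, 2}; ∂F/∂y = -12(y - 3)(y - 1)(y + 3) = 0 at y ∈ {-3, 1, 3}.
The Hessian is diagonal: diag(F_xx, F_yy). Second derivatives: F_xx(-1)=36, F_xx(0)=-24, F_xx(2)=72; F_yy(-3)=-288, F_yy(1)=96, F_yy(3)=-144.
Saddle points occur where the two diagonal entries have opposite signs: (-1, -3), (-1, 3), (0, 1), (2, -3), (2, 3). Count: 5.

5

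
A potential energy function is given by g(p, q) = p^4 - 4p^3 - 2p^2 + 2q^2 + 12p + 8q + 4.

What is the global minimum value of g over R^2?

g(p,q) separates as A(p) + B(q) + 4, so its minimum is min A + min B + 4.
A'(p) = 4(p - 3)(p - 1)(p + 1) vanishes at p ∈ {-1, 1, 3}; B'(q) = 4q + 8 vanishes at q ∈ {-2}.
Local minima of A (where A''>0): A(-1)=-9, A(3)=-9. Local minima of B: B(-2)=-8.
So the global minimum of g is A(-1) + B(-2) + 4 = -9 − 8 + 4 = -13, attained at (-1, -2).

-13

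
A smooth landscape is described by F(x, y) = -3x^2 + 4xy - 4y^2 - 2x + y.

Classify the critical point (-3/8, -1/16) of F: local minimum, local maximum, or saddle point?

local maximum

The Hessian of F is constant: H = [[-6, 4], [4, -8]].
det(H) = (-6)·(-8) − 4² = 32.
det(H) > 0 and tr(H) = -14 < 0, so H is negative definite and the point is a local maximum.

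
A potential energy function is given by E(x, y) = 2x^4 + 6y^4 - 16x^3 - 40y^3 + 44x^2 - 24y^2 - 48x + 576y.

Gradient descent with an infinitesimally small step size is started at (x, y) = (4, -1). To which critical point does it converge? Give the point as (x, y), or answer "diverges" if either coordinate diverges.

E is separable, so gradient descent decouples: x follows -∂E/∂x, y follows -∂E/∂y.
∂E/∂x = 8(x - 3)(x - 2)(x - 1); at x=4 this is 48, so x decreases.
∂E/∂y = 24(y - 4)(y - 3)(y + 2); at y=-1 this is 480, so y decreases.
x converges to its nearest critical value 3 (a local min of the x-part); y converges to -2. The iterate converges to (3, -2).

(3, -2)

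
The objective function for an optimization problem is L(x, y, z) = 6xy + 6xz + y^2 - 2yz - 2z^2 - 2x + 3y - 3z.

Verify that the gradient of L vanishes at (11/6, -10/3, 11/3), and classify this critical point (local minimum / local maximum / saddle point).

saddle point

∇L = (6y + 6z - 2, 6x + 2y - 2z + 3, 6x - 2y - 4z - 3); substituting (11/6, -10/3, 11/3) gives ∇L = (0, 0, 0), so (11/6, -10/3, 11/3) is indeed a critical point.
The Hessian is constant: H = [[0, 6, 6], [6, 2, -2], [6, -2, -4]].
Leading principal minors: Δ₁ = 0, Δ₂ = -36, Δ₃ = -72.
The minors fit neither the all-positive nor the alternating-sign pattern, so H is indefinite: a saddle point.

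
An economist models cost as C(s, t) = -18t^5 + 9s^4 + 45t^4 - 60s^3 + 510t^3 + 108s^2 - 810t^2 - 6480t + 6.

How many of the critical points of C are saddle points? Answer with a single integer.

C separates as a function of s plus a function of t, so ∇C=0 decouples.
∂C/∂s = 36s(s - 3)(s - 2) = 0 at s ∈ {0, 2, 3}; ∂C/∂t = -90(t - 4)(t - 3)(t + 2)(t + 3) = 0 at t ∈ {-3, -2, 3, 4}.
The Hessian is diagonal: diag(C_ss, C_tt). Second derivatives: C_ss(0)=216, C_ss(2)=-72, C_ss(3)=108; C_tt(-3)=3780, C_tt(-2)=-2700, C_tt(3)=2700, C_tt(4)=-3780.
Saddle points occur where the two diagonal entries have opposite signs: (0, -2), (0, 4), (2, -3), (2, 3), (3, -2), (3, 4). Count: 6.

6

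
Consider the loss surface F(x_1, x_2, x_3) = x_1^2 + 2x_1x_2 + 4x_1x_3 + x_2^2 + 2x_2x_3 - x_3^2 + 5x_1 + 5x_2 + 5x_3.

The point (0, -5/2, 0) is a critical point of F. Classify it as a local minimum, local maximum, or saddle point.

saddle point

The Hessian is constant: H = [[2, 2, 4], [2, 2, 2], [4, 2, -2]].
Leading principal minors: Δ₁ = 2, Δ₂ = 0, Δ₃ = -8.
The minors fit neither the all-positive nor the alternating-sign pattern, so H is indefinite: a saddle point.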